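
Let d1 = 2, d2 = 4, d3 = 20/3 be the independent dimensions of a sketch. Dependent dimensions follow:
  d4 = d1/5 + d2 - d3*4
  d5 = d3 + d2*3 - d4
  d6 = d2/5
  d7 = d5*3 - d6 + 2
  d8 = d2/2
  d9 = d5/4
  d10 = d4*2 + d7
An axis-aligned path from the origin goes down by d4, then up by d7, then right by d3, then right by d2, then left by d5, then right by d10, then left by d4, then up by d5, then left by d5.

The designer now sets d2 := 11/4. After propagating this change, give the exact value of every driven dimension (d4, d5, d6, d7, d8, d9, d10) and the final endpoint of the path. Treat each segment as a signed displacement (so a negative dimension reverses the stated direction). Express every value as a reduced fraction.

d4 = -1411/60
d5 = 1153/30
d6 = 11/20
d7 = 467/4
d8 = 11/8
d9 = 1153/120
d10 = 4183/60
endpoint = (1547/60, 1787/10)

Apply edit: d2 := 11/4
  d4 = d1/5 + d2 - d3*4 = -1411/60
  d5 = d3 + d2*3 - d4 = 1153/30
  d6 = d2/5 = 11/20
  d7 = d5*3 - d6 + 2 = 467/4
  d8 = d2/2 = 11/8
  d9 = d5/4 = 1153/120
  d10 = d4*2 + d7 = 4183/60
Walk from origin (0, 0):
  seg 1: down by d4 = -1411/60 → (0, 1411/60)
  seg 2: up by d7 = 467/4 → (0, 2104/15)
  seg 3: right by d3 = 20/3 → (20/3, 2104/15)
  seg 4: right by d2 = 11/4 → (113/12, 2104/15)
  seg 5: left by d5 = 1153/30 → (-1741/60, 2104/15)
  seg 6: right by d10 = 4183/60 → (407/10, 2104/15)
  seg 7: left by d4 = -1411/60 → (3853/60, 2104/15)
  seg 8: up by d5 = 1153/30 → (3853/60, 1787/10)
  seg 9: left by d5 = 1153/30 → (1547/60, 1787/10)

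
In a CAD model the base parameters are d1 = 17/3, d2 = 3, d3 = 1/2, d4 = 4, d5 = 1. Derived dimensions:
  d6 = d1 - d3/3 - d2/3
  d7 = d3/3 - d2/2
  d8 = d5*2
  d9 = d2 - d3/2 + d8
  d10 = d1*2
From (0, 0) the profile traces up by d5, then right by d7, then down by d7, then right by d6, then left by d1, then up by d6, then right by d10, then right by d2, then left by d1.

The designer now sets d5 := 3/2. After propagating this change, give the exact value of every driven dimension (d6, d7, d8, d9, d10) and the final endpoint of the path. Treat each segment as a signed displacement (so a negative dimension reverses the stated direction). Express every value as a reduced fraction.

Apply edit: d5 := 3/2
  d6 = d1 - d3/3 - d2/3 = 9/2
  d7 = d3/3 - d2/2 = -4/3
  d8 = d5*2 = 3
  d9 = d2 - d3/2 + d8 = 23/4
  d10 = d1*2 = 34/3
Walk from origin (0, 0):
  seg 1: up by d5 = 3/2 → (0, 3/2)
  seg 2: right by d7 = -4/3 → (-4/3, 3/2)
  seg 3: down by d7 = -4/3 → (-4/3, 17/6)
  seg 4: right by d6 = 9/2 → (19/6, 17/6)
  seg 5: left by d1 = 17/3 → (-5/2, 17/6)
  seg 6: up by d6 = 9/2 → (-5/2, 22/3)
  seg 7: right by d10 = 34/3 → (53/6, 22/3)
  seg 8: right by d2 = 3 → (71/6, 22/3)
  seg 9: left by d1 = 17/3 → (37/6, 22/3)

d6 = 9/2
d7 = -4/3
d8 = 3
d9 = 23/4
d10 = 34/3
endpoint = (37/6, 22/3)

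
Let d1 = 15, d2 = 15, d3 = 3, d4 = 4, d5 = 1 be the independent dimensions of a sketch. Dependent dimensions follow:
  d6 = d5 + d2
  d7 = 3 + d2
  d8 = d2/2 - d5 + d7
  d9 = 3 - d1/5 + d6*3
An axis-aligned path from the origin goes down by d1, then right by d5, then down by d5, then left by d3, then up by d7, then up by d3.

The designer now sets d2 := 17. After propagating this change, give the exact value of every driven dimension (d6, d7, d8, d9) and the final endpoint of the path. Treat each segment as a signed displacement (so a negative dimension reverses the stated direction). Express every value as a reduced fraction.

Apply edit: d2 := 17
  d6 = d5 + d2 = 18
  d7 = 3 + d2 = 20
  d8 = d2/2 - d5 + d7 = 55/2
  d9 = 3 - d1/5 + d6*3 = 54
Walk from origin (0, 0):
  seg 1: down by d1 = 15 → (0, -15)
  seg 2: right by d5 = 1 → (1, -15)
  seg 3: down by d5 = 1 → (1, -16)
  seg 4: left by d3 = 3 → (-2, -16)
  seg 5: up by d7 = 20 → (-2, 4)
  seg 6: up by d3 = 3 → (-2, 7)

d6 = 18
d7 = 20
d8 = 55/2
d9 = 54
endpoint = (-2, 7)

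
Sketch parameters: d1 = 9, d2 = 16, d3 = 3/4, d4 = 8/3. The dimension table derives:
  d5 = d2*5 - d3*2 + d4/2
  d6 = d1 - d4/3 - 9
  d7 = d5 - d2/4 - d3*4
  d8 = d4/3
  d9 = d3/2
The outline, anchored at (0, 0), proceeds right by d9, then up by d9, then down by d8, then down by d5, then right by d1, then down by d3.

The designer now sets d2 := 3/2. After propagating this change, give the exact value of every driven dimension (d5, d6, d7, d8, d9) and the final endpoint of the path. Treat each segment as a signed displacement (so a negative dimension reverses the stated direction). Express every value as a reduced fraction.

d5 = 22/3
d6 = -8/9
d7 = 95/24
d8 = 8/9
d9 = 3/8
endpoint = (75/8, -619/72)

Apply edit: d2 := 3/2
  d5 = d2*5 - d3*2 + d4/2 = 22/3
  d6 = d1 - d4/3 - 9 = -8/9
  d7 = d5 - d2/4 - d3*4 = 95/24
  d8 = d4/3 = 8/9
  d9 = d3/2 = 3/8
Walk from origin (0, 0):
  seg 1: right by d9 = 3/8 → (3/8, 0)
  seg 2: up by d9 = 3/8 → (3/8, 3/8)
  seg 3: down by d8 = 8/9 → (3/8, -37/72)
  seg 4: down by d5 = 22/3 → (3/8, -565/72)
  seg 5: right by d1 = 9 → (75/8, -565/72)
  seg 6: down by d3 = 3/4 → (75/8, -619/72)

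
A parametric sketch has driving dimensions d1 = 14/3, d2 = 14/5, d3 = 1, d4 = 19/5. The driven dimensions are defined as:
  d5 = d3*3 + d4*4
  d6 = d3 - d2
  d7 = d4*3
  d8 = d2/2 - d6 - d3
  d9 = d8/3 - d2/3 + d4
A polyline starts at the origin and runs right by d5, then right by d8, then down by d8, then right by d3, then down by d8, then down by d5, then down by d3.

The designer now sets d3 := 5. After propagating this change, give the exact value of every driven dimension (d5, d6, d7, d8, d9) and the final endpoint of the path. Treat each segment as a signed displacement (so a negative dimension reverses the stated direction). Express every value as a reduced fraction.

Apply edit: d3 := 5
  d5 = d3*3 + d4*4 = 151/5
  d6 = d3 - d2 = 11/5
  d7 = d4*3 = 57/5
  d8 = d2/2 - d6 - d3 = -29/5
  d9 = d8/3 - d2/3 + d4 = 14/15
Walk from origin (0, 0):
  seg 1: right by d5 = 151/5 → (151/5, 0)
  seg 2: right by d8 = -29/5 → (122/5, 0)
  seg 3: down by d8 = -29/5 → (122/5, 29/5)
  seg 4: right by d3 = 5 → (147/5, 29/5)
  seg 5: down by d8 = -29/5 → (147/5, 58/5)
  seg 6: down by d5 = 151/5 → (147/5, -93/5)
  seg 7: down by d3 = 5 → (147/5, -118/5)

d5 = 151/5
d6 = 11/5
d7 = 57/5
d8 = -29/5
d9 = 14/15
endpoint = (147/5, -118/5)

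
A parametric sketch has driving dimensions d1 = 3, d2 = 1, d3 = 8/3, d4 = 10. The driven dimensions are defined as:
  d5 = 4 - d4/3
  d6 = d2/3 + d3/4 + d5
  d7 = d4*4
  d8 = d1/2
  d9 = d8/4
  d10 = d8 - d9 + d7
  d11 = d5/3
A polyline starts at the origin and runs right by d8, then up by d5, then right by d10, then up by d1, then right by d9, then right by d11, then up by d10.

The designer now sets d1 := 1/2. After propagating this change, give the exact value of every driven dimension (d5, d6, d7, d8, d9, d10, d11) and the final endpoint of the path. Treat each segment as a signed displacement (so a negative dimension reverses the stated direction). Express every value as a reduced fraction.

Apply edit: d1 := 1/2
  d5 = 4 - d4/3 = 2/3
  d6 = d2/3 + d3/4 + d5 = 5/3
  d7 = d4*4 = 40
  d8 = d1/2 = 1/4
  d9 = d8/4 = 1/16
  d10 = d8 - d9 + d7 = 643/16
  d11 = d5/3 = 2/9
Walk from origin (0, 0):
  seg 1: right by d8 = 1/4 → (1/4, 0)
  seg 2: up by d5 = 2/3 → (1/4, 2/3)
  seg 3: right by d10 = 643/16 → (647/16, 2/3)
  seg 4: up by d1 = 1/2 → (647/16, 7/6)
  seg 5: right by d9 = 1/16 → (81/2, 7/6)
  seg 6: right by d11 = 2/9 → (733/18, 7/6)
  seg 7: up by d10 = 643/16 → (733/18, 1985/48)

d5 = 2/3
d6 = 5/3
d7 = 40
d8 = 1/4
d9 = 1/16
d10 = 643/16
d11 = 2/9
endpoint = (733/18, 1985/48)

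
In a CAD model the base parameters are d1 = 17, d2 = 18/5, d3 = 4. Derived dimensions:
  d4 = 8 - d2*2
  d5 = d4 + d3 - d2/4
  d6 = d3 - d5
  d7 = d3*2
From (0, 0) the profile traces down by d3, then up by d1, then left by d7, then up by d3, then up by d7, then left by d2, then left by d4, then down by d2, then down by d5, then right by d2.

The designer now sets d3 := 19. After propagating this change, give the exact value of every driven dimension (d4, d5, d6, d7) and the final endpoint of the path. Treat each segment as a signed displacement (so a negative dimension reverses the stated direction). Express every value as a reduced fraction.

Apply edit: d3 := 19
  d4 = 8 - d2*2 = 4/5
  d5 = d4 + d3 - d2/4 = 189/10
  d6 = d3 - d5 = 1/10
  d7 = d3*2 = 38
Walk from origin (0, 0):
  seg 1: down by d3 = 19 → (0, -19)
  seg 2: up by d1 = 17 → (0, -2)
  seg 3: left by d7 = 38 → (-38, -2)
  seg 4: up by d3 = 19 → (-38, 17)
  seg 5: up by d7 = 38 → (-38, 55)
  seg 6: left by d2 = 18/5 → (-208/5, 55)
  seg 7: left by d4 = 4/5 → (-212/5, 55)
  seg 8: down by d2 = 18/5 → (-212/5, 257/5)
  seg 9: down by d5 = 189/10 → (-212/5, 65/2)
  seg 10: right by d2 = 18/5 → (-194/5, 65/2)

d4 = 4/5
d5 = 189/10
d6 = 1/10
d7 = 38
endpoint = (-194/5, 65/2)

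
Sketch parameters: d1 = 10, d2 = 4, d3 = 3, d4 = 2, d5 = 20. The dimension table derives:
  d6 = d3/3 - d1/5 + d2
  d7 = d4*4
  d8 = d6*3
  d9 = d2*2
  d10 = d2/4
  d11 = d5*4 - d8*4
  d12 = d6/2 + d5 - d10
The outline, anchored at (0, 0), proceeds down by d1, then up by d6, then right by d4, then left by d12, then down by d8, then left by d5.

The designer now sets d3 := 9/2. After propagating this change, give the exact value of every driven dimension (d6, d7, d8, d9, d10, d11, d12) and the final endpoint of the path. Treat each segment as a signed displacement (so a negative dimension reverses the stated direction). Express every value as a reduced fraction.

Apply edit: d3 := 9/2
  d6 = d3/3 - d1/5 + d2 = 7/2
  d7 = d4*4 = 8
  d8 = d6*3 = 21/2
  d9 = d2*2 = 8
  d10 = d2/4 = 1
  d11 = d5*4 - d8*4 = 38
  d12 = d6/2 + d5 - d10 = 83/4
Walk from origin (0, 0):
  seg 1: down by d1 = 10 → (0, -10)
  seg 2: up by d6 = 7/2 → (0, -13/2)
  seg 3: right by d4 = 2 → (2, -13/2)
  seg 4: left by d12 = 83/4 → (-75/4, -13/2)
  seg 5: down by d8 = 21/2 → (-75/4, -17)
  seg 6: left by d5 = 20 → (-155/4, -17)

d6 = 7/2
d7 = 8
d8 = 21/2
d9 = 8
d10 = 1
d11 = 38
d12 = 83/4
endpoint = (-155/4, -17)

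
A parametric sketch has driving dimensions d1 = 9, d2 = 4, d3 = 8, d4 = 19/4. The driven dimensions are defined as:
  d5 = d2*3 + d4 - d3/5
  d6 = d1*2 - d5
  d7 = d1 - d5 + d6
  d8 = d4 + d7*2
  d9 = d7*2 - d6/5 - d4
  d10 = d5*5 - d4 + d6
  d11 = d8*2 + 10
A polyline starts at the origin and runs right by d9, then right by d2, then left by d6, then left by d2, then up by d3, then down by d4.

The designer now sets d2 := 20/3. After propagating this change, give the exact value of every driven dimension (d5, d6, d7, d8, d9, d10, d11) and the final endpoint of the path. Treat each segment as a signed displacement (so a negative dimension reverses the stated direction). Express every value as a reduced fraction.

d5 = 463/20
d6 = -103/20
d7 = -193/10
d8 = -677/20
d9 = -1058/25
d10 = 2117/20
d11 = -577/10
endpoint = (-3717/100, 13/4)

Apply edit: d2 := 20/3
  d5 = d2*3 + d4 - d3/5 = 463/20
  d6 = d1*2 - d5 = -103/20
  d7 = d1 - d5 + d6 = -193/10
  d8 = d4 + d7*2 = -677/20
  d9 = d7*2 - d6/5 - d4 = -1058/25
  d10 = d5*5 - d4 + d6 = 2117/20
  d11 = d8*2 + 10 = -577/10
Walk from origin (0, 0):
  seg 1: right by d9 = -1058/25 → (-1058/25, 0)
  seg 2: right by d2 = 20/3 → (-2674/75, 0)
  seg 3: left by d6 = -103/20 → (-9151/300, 0)
  seg 4: left by d2 = 20/3 → (-3717/100, 0)
  seg 5: up by d3 = 8 → (-3717/100, 8)
  seg 6: down by d4 = 19/4 → (-3717/100, 13/4)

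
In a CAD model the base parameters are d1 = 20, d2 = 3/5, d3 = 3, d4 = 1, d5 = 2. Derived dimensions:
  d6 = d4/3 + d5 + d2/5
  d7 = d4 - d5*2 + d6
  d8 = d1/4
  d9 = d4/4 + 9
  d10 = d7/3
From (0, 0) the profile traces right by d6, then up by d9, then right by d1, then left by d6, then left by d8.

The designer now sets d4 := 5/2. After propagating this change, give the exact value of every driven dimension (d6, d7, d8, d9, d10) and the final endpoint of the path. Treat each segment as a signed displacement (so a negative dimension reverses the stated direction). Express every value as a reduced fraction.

Apply edit: d4 := 5/2
  d6 = d4/3 + d5 + d2/5 = 443/150
  d7 = d4 - d5*2 + d6 = 109/75
  d8 = d1/4 = 5
  d9 = d4/4 + 9 = 77/8
  d10 = d7/3 = 109/225
Walk from origin (0, 0):
  seg 1: right by d6 = 443/150 → (443/150, 0)
  seg 2: up by d9 = 77/8 → (443/150, 77/8)
  seg 3: right by d1 = 20 → (3443/150, 77/8)
  seg 4: left by d6 = 443/150 → (20, 77/8)
  seg 5: left by d8 = 5 → (15, 77/8)

d6 = 443/150
d7 = 109/75
d8 = 5
d9 = 77/8
d10 = 109/225
endpoint = (15, 77/8)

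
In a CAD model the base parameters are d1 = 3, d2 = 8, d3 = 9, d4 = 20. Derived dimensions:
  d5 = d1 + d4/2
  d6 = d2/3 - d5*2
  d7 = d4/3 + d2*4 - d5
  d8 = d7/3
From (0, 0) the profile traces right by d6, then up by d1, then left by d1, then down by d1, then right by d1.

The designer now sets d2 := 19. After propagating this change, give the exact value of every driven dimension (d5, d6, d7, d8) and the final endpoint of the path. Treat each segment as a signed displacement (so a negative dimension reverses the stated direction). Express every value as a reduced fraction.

d5 = 13
d6 = -59/3
d7 = 209/3
d8 = 209/9
endpoint = (-59/3, 0)

Apply edit: d2 := 19
  d5 = d1 + d4/2 = 13
  d6 = d2/3 - d5*2 = -59/3
  d7 = d4/3 + d2*4 - d5 = 209/3
  d8 = d7/3 = 209/9
Walk from origin (0, 0):
  seg 1: right by d6 = -59/3 → (-59/3, 0)
  seg 2: up by d1 = 3 → (-59/3, 3)
  seg 3: left by d1 = 3 → (-68/3, 3)
  seg 4: down by d1 = 3 → (-68/3, 0)
  seg 5: right by d1 = 3 → (-59/3, 0)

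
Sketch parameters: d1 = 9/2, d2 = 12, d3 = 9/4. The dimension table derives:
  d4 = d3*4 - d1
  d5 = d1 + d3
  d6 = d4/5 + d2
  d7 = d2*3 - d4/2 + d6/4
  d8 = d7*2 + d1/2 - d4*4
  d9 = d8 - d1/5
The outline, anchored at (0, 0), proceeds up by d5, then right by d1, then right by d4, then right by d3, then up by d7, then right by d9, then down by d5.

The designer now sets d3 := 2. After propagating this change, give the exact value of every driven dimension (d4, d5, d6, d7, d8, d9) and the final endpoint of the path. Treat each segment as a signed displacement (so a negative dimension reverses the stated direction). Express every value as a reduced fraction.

d4 = 7/2
d5 = 13/2
d6 = 127/10
d7 = 1497/40
d8 = 631/10
d9 = 311/5
endpoint = (361/5, 1497/40)

Apply edit: d3 := 2
  d4 = d3*4 - d1 = 7/2
  d5 = d1 + d3 = 13/2
  d6 = d4/5 + d2 = 127/10
  d7 = d2*3 - d4/2 + d6/4 = 1497/40
  d8 = d7*2 + d1/2 - d4*4 = 631/10
  d9 = d8 - d1/5 = 311/5
Walk from origin (0, 0):
  seg 1: up by d5 = 13/2 → (0, 13/2)
  seg 2: right by d1 = 9/2 → (9/2, 13/2)
  seg 3: right by d4 = 7/2 → (8, 13/2)
  seg 4: right by d3 = 2 → (10, 13/2)
  seg 5: up by d7 = 1497/40 → (10, 1757/40)
  seg 6: right by d9 = 311/5 → (361/5, 1757/40)
  seg 7: down by d5 = 13/2 → (361/5, 1497/40)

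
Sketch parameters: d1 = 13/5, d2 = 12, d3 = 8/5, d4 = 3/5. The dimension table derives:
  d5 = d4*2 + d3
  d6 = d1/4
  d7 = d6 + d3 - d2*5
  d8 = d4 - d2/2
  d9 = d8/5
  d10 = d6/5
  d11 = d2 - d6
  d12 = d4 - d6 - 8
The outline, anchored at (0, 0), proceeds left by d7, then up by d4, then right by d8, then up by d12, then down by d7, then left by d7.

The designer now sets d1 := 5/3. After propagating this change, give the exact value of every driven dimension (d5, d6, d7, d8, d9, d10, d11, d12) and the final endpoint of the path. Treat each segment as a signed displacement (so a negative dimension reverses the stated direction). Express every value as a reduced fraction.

d5 = 14/5
d6 = 5/12
d7 = -3479/60
d8 = -27/5
d9 = -27/25
d10 = 1/12
d11 = 139/12
d12 = -469/60
endpoint = (3317/30, 1523/30)

Apply edit: d1 := 5/3
  d5 = d4*2 + d3 = 14/5
  d6 = d1/4 = 5/12
  d7 = d6 + d3 - d2*5 = -3479/60
  d8 = d4 - d2/2 = -27/5
  d9 = d8/5 = -27/25
  d10 = d6/5 = 1/12
  d11 = d2 - d6 = 139/12
  d12 = d4 - d6 - 8 = -469/60
Walk from origin (0, 0):
  seg 1: left by d7 = -3479/60 → (3479/60, 0)
  seg 2: up by d4 = 3/5 → (3479/60, 3/5)
  seg 3: right by d8 = -27/5 → (631/12, 3/5)
  seg 4: up by d12 = -469/60 → (631/12, -433/60)
  seg 5: down by d7 = -3479/60 → (631/12, 1523/30)
  seg 6: left by d7 = -3479/60 → (3317/30, 1523/30)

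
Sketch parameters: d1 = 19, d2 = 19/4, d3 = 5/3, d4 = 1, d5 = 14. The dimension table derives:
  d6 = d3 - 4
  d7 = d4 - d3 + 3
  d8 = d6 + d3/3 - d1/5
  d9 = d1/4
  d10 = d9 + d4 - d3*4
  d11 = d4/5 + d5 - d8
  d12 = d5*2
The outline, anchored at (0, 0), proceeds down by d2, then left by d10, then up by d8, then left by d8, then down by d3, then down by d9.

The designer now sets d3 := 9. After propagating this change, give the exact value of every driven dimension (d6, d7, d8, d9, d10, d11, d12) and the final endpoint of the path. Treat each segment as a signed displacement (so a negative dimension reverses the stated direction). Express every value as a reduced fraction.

d6 = 5
d7 = -5
d8 = 21/5
d9 = 19/4
d10 = -121/4
d11 = 10
d12 = 28
endpoint = (521/20, -143/10)

Apply edit: d3 := 9
  d6 = d3 - 4 = 5
  d7 = d4 - d3 + 3 = -5
  d8 = d6 + d3/3 - d1/5 = 21/5
  d9 = d1/4 = 19/4
  d10 = d9 + d4 - d3*4 = -121/4
  d11 = d4/5 + d5 - d8 = 10
  d12 = d5*2 = 28
Walk from origin (0, 0):
  seg 1: down by d2 = 19/4 → (0, -19/4)
  seg 2: left by d10 = -121/4 → (121/4, -19/4)
  seg 3: up by d8 = 21/5 → (121/4, -11/20)
  seg 4: left by d8 = 21/5 → (521/20, -11/20)
  seg 5: down by d3 = 9 → (521/20, -191/20)
  seg 6: down by d9 = 19/4 → (521/20, -143/10)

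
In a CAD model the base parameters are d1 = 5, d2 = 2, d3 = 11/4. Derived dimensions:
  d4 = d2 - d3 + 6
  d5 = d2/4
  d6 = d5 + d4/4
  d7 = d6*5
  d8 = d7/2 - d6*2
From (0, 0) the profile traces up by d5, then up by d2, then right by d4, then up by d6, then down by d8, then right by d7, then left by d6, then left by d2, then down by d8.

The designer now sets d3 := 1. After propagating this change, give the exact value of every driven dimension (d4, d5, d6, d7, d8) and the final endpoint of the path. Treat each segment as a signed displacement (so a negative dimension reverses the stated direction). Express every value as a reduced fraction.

d4 = 7
d5 = 1/2
d6 = 9/4
d7 = 45/4
d8 = 9/8
endpoint = (14, 5/2)

Apply edit: d3 := 1
  d4 = d2 - d3 + 6 = 7
  d5 = d2/4 = 1/2
  d6 = d5 + d4/4 = 9/4
  d7 = d6*5 = 45/4
  d8 = d7/2 - d6*2 = 9/8
Walk from origin (0, 0):
  seg 1: up by d5 = 1/2 → (0, 1/2)
  seg 2: up by d2 = 2 → (0, 5/2)
  seg 3: right by d4 = 7 → (7, 5/2)
  seg 4: up by d6 = 9/4 → (7, 19/4)
  seg 5: down by d8 = 9/8 → (7, 29/8)
  seg 6: right by d7 = 45/4 → (73/4, 29/8)
  seg 7: left by d6 = 9/4 → (16, 29/8)
  seg 8: left by d2 = 2 → (14, 29/8)
  seg 9: down by d8 = 9/8 → (14, 5/2)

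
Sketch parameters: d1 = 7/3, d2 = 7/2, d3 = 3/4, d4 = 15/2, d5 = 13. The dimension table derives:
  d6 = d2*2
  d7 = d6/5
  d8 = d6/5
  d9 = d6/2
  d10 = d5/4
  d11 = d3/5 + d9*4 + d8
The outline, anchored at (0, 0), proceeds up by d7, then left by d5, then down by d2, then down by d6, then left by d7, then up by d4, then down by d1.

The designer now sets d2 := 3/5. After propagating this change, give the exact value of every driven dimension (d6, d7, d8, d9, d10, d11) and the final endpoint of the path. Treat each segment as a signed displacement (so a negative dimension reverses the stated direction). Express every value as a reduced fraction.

Apply edit: d2 := 3/5
  d6 = d2*2 = 6/5
  d7 = d6/5 = 6/25
  d8 = d6/5 = 6/25
  d9 = d6/2 = 3/5
  d10 = d5/4 = 13/4
  d11 = d3/5 + d9*4 + d8 = 279/100
Walk from origin (0, 0):
  seg 1: up by d7 = 6/25 → (0, 6/25)
  seg 2: left by d5 = 13 → (-13, 6/25)
  seg 3: down by d2 = 3/5 → (-13, -9/25)
  seg 4: down by d6 = 6/5 → (-13, -39/25)
  seg 5: left by d7 = 6/25 → (-331/25, -39/25)
  seg 6: up by d4 = 15/2 → (-331/25, 297/50)
  seg 7: down by d1 = 7/3 → (-331/25, 541/150)

d6 = 6/5
d7 = 6/25
d8 = 6/25
d9 = 3/5
d10 = 13/4
d11 = 279/100
endpoint = (-331/25, 541/150)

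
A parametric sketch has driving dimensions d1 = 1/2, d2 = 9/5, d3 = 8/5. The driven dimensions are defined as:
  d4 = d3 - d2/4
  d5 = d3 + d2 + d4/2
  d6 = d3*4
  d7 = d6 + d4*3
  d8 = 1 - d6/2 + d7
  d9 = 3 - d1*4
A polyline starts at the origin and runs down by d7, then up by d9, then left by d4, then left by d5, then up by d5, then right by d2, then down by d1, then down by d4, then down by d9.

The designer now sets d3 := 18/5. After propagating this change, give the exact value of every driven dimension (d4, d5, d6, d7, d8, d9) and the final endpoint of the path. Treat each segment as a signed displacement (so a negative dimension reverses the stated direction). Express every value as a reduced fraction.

d4 = 63/20
d5 = 279/40
d6 = 72/5
d7 = 477/20
d8 = 353/20
d9 = 1
endpoint = (-333/40, -821/40)

Apply edit: d3 := 18/5
  d4 = d3 - d2/4 = 63/20
  d5 = d3 + d2 + d4/2 = 279/40
  d6 = d3*4 = 72/5
  d7 = d6 + d4*3 = 477/20
  d8 = 1 - d6/2 + d7 = 353/20
  d9 = 3 - d1*4 = 1
Walk from origin (0, 0):
  seg 1: down by d7 = 477/20 → (0, -477/20)
  seg 2: up by d9 = 1 → (0, -457/20)
  seg 3: left by d4 = 63/20 → (-63/20, -457/20)
  seg 4: left by d5 = 279/40 → (-81/8, -457/20)
  seg 5: up by d5 = 279/40 → (-81/8, -127/8)
  seg 6: right by d2 = 9/5 → (-333/40, -127/8)
  seg 7: down by d1 = 1/2 → (-333/40, -131/8)
  seg 8: down by d4 = 63/20 → (-333/40, -781/40)
  seg 9: down by d9 = 1 → (-333/40, -821/40)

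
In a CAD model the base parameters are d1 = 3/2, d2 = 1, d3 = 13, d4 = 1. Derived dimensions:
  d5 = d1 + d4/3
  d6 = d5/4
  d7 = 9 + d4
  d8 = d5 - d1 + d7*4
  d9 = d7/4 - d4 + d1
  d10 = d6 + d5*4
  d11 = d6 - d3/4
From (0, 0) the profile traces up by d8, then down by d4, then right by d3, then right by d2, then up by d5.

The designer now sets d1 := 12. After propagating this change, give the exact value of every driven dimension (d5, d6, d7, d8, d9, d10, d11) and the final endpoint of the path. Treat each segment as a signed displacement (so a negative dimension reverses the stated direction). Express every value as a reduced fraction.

d5 = 37/3
d6 = 37/12
d7 = 10
d8 = 121/3
d9 = 27/2
d10 = 629/12
d11 = -1/6
endpoint = (14, 155/3)

Apply edit: d1 := 12
  d5 = d1 + d4/3 = 37/3
  d6 = d5/4 = 37/12
  d7 = 9 + d4 = 10
  d8 = d5 - d1 + d7*4 = 121/3
  d9 = d7/4 - d4 + d1 = 27/2
  d10 = d6 + d5*4 = 629/12
  d11 = d6 - d3/4 = -1/6
Walk from origin (0, 0):
  seg 1: up by d8 = 121/3 → (0, 121/3)
  seg 2: down by d4 = 1 → (0, 118/3)
  seg 3: right by d3 = 13 → (13, 118/3)
  seg 4: right by d2 = 1 → (14, 118/3)
  seg 5: up by d5 = 37/3 → (14, 155/3)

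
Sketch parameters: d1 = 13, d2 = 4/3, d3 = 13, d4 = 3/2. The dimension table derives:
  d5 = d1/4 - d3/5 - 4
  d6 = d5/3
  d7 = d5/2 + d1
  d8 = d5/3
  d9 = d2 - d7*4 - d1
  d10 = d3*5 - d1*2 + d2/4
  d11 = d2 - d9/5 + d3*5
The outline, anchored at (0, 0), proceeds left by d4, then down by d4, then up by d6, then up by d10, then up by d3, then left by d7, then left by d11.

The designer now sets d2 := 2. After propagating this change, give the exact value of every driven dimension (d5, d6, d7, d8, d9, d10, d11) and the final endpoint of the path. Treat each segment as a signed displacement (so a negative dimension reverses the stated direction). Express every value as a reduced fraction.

Apply edit: d2 := 2
  d5 = d1/4 - d3/5 - 4 = -67/20
  d6 = d5/3 = -67/60
  d7 = d5/2 + d1 = 453/40
  d8 = d5/3 = -67/60
  d9 = d2 - d7*4 - d1 = -563/10
  d10 = d3*5 - d1*2 + d2/4 = 79/2
  d11 = d2 - d9/5 + d3*5 = 3913/50
Walk from origin (0, 0):
  seg 1: left by d4 = 3/2 → (-3/2, 0)
  seg 2: down by d4 = 3/2 → (-3/2, -3/2)
  seg 3: up by d6 = -67/60 → (-3/2, -157/60)
  seg 4: up by d10 = 79/2 → (-3/2, 2213/60)
  seg 5: up by d3 = 13 → (-3/2, 2993/60)
  seg 6: left by d7 = 453/40 → (-513/40, 2993/60)
  seg 7: left by d11 = 3913/50 → (-18217/200, 2993/60)

d5 = -67/20
d6 = -67/60
d7 = 453/40
d8 = -67/60
d9 = -563/10
d10 = 79/2
d11 = 3913/50
endpoint = (-18217/200, 2993/60)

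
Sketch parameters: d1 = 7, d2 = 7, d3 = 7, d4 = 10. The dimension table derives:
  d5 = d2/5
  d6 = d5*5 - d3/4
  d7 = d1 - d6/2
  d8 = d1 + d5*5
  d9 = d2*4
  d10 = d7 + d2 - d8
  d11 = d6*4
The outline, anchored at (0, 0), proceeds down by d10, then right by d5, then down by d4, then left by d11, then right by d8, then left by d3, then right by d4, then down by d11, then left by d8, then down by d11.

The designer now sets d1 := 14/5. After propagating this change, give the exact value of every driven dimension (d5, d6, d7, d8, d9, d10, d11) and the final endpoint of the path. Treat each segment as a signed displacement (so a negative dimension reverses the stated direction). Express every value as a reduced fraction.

d5 = 7/5
d6 = 21/4
d7 = 7/40
d8 = 49/5
d9 = 28
d10 = -21/8
d11 = 21
endpoint = (-83/5, -395/8)

Apply edit: d1 := 14/5
  d5 = d2/5 = 7/5
  d6 = d5*5 - d3/4 = 21/4
  d7 = d1 - d6/2 = 7/40
  d8 = d1 + d5*5 = 49/5
  d9 = d2*4 = 28
  d10 = d7 + d2 - d8 = -21/8
  d11 = d6*4 = 21
Walk from origin (0, 0):
  seg 1: down by d10 = -21/8 → (0, 21/8)
  seg 2: right by d5 = 7/5 → (7/5, 21/8)
  seg 3: down by d4 = 10 → (7/5, -59/8)
  seg 4: left by d11 = 21 → (-98/5, -59/8)
  seg 5: right by d8 = 49/5 → (-49/5, -59/8)
  seg 6: left by d3 = 7 → (-84/5, -59/8)
  seg 7: right by d4 = 10 → (-34/5, -59/8)
  seg 8: down by d11 = 21 → (-34/5, -227/8)
  seg 9: left by d8 = 49/5 → (-83/5, -227/8)
  seg 10: down by d11 = 21 → (-83/5, -395/8)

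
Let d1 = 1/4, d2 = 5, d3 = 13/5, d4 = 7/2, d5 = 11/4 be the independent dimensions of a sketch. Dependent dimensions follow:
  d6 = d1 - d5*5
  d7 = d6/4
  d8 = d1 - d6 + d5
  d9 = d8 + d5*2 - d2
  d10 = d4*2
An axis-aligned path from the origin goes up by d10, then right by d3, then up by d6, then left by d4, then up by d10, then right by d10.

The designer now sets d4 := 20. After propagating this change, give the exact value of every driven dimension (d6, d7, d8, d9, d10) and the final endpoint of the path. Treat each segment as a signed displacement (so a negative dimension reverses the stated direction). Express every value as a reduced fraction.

Apply edit: d4 := 20
  d6 = d1 - d5*5 = -27/2
  d7 = d6/4 = -27/8
  d8 = d1 - d6 + d5 = 33/2
  d9 = d8 + d5*2 - d2 = 17
  d10 = d4*2 = 40
Walk from origin (0, 0):
  seg 1: up by d10 = 40 → (0, 40)
  seg 2: right by d3 = 13/5 → (13/5, 40)
  seg 3: up by d6 = -27/2 → (13/5, 53/2)
  seg 4: left by d4 = 20 → (-87/5, 53/2)
  seg 5: up by d10 = 40 → (-87/5, 133/2)
  seg 6: right by d10 = 40 → (113/5, 133/2)

d6 = -27/2
d7 = -27/8
d8 = 33/2
d9 = 17
d10 = 40
endpoint = (113/5, 133/2)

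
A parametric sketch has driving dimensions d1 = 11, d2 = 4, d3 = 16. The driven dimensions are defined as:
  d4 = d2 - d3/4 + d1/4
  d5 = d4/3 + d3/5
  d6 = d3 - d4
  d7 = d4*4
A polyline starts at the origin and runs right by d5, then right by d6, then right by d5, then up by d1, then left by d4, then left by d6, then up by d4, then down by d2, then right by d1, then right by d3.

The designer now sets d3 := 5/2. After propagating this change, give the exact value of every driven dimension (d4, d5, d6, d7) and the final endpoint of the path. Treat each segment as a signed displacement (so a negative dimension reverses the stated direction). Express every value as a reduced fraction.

Apply edit: d3 := 5/2
  d4 = d2 - d3/4 + d1/4 = 49/8
  d5 = d4/3 + d3/5 = 61/24
  d6 = d3 - d4 = -29/8
  d7 = d4*4 = 49/2
Walk from origin (0, 0):
  seg 1: right by d5 = 61/24 → (61/24, 0)
  seg 2: right by d6 = -29/8 → (-13/12, 0)
  seg 3: right by d5 = 61/24 → (35/24, 0)
  seg 4: up by d1 = 11 → (35/24, 11)
  seg 5: left by d4 = 49/8 → (-14/3, 11)
  seg 6: left by d6 = -29/8 → (-25/24, 11)
  seg 7: up by d4 = 49/8 → (-25/24, 137/8)
  seg 8: down by d2 = 4 → (-25/24, 105/8)
  seg 9: right by d1 = 11 → (239/24, 105/8)
  seg 10: right by d3 = 5/2 → (299/24, 105/8)

d4 = 49/8
d5 = 61/24
d6 = -29/8
d7 = 49/2
endpoint = (299/24, 105/8)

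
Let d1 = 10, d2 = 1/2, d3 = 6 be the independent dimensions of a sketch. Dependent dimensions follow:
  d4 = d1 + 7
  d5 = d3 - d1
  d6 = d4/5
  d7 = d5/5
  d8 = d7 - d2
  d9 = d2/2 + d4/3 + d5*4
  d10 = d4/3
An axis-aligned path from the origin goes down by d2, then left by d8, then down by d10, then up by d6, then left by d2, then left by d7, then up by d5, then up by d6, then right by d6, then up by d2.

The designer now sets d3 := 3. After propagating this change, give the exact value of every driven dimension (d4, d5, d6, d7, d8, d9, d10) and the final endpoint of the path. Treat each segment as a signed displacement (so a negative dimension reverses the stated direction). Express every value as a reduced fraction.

Apply edit: d3 := 3
  d4 = d1 + 7 = 17
  d5 = d3 - d1 = -7
  d6 = d4/5 = 17/5
  d7 = d5/5 = -7/5
  d8 = d7 - d2 = -19/10
  d9 = d2/2 + d4/3 + d5*4 = -265/12
  d10 = d4/3 = 17/3
Walk from origin (0, 0):
  seg 1: down by d2 = 1/2 → (0, -1/2)
  seg 2: left by d8 = -19/10 → (19/10, -1/2)
  seg 3: down by d10 = 17/3 → (19/10, -37/6)
  seg 4: up by d6 = 17/5 → (19/10, -83/30)
  seg 5: left by d2 = 1/2 → (7/5, -83/30)
  seg 6: left by d7 = -7/5 → (14/5, -83/30)
  seg 7: up by d5 = -7 → (14/5, -293/30)
  seg 8: up by d6 = 17/5 → (14/5, -191/30)
  seg 9: right by d6 = 17/5 → (31/5, -191/30)
  seg 10: up by d2 = 1/2 → (31/5, -88/15)

d4 = 17
d5 = -7
d6 = 17/5
d7 = -7/5
d8 = -19/10
d9 = -265/12
d10 = 17/3
endpoint = (31/5, -88/15)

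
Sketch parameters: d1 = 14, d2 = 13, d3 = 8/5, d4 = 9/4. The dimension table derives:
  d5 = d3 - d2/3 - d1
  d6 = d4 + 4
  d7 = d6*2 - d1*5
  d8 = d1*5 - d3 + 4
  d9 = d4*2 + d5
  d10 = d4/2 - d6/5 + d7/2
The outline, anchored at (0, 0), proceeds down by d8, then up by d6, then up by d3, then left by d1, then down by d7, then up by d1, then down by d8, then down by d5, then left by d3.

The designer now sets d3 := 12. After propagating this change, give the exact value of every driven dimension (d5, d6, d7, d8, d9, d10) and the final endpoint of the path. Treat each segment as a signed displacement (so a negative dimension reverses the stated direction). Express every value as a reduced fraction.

Apply edit: d3 := 12
  d5 = d3 - d2/3 - d1 = -19/3
  d6 = d4 + 4 = 25/4
  d7 = d6*2 - d1*5 = -115/2
  d8 = d1*5 - d3 + 4 = 62
  d9 = d4*2 + d5 = -11/6
  d10 = d4/2 - d6/5 + d7/2 = -231/8
Walk from origin (0, 0):
  seg 1: down by d8 = 62 → (0, -62)
  seg 2: up by d6 = 25/4 → (0, -223/4)
  seg 3: up by d3 = 12 → (0, -175/4)
  seg 4: left by d1 = 14 → (-14, -175/4)
  seg 5: down by d7 = -115/2 → (-14, 55/4)
  seg 6: up by d1 = 14 → (-14, 111/4)
  seg 7: down by d8 = 62 → (-14, -137/4)
  seg 8: down by d5 = -19/3 → (-14, -335/12)
  seg 9: left by d3 = 12 → (-26, -335/12)

d5 = -19/3
d6 = 25/4
d7 = -115/2
d8 = 62
d9 = -11/6
d10 = -231/8
endpoint = (-26, -335/12)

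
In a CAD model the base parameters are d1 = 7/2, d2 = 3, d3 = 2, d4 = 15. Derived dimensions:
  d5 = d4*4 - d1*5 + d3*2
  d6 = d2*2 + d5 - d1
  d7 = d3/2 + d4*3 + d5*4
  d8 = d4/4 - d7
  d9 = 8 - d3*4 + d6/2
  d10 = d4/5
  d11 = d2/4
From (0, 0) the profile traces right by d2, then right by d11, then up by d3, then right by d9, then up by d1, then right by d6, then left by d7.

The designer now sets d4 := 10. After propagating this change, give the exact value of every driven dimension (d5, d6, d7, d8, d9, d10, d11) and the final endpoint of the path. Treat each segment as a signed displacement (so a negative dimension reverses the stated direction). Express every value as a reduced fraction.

Apply edit: d4 := 10
  d5 = d4*4 - d1*5 + d3*2 = 53/2
  d6 = d2*2 + d5 - d1 = 29
  d7 = d3/2 + d4*3 + d5*4 = 137
  d8 = d4/4 - d7 = -269/2
  d9 = 8 - d3*4 + d6/2 = 29/2
  d10 = d4/5 = 2
  d11 = d2/4 = 3/4
Walk from origin (0, 0):
  seg 1: right by d2 = 3 → (3, 0)
  seg 2: right by d11 = 3/4 → (15/4, 0)
  seg 3: up by d3 = 2 → (15/4, 2)
  seg 4: right by d9 = 29/2 → (73/4, 2)
  seg 5: up by d1 = 7/2 → (73/4, 11/2)
  seg 6: right by d6 = 29 → (189/4, 11/2)
  seg 7: left by d7 = 137 → (-359/4, 11/2)

d5 = 53/2
d6 = 29
d7 = 137
d8 = -269/2
d9 = 29/2
d10 = 2
d11 = 3/4
endpoint = (-359/4, 11/2)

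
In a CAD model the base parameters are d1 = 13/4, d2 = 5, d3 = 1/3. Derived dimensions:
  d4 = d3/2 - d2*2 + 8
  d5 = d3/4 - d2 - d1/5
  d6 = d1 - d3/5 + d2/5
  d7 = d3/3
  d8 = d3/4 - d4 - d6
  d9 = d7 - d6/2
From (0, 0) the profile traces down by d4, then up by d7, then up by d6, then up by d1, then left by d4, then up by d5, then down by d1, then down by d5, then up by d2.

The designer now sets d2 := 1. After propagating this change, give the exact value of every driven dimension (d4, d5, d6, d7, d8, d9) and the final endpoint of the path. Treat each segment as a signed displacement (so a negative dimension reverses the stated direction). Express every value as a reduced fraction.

d4 = 37/6
d5 = -47/30
d6 = 203/60
d7 = 1/9
d8 = -142/15
d9 = -569/360
endpoint = (-37/6, -301/180)

Apply edit: d2 := 1
  d4 = d3/2 - d2*2 + 8 = 37/6
  d5 = d3/4 - d2 - d1/5 = -47/30
  d6 = d1 - d3/5 + d2/5 = 203/60
  d7 = d3/3 = 1/9
  d8 = d3/4 - d4 - d6 = -142/15
  d9 = d7 - d6/2 = -569/360
Walk from origin (0, 0):
  seg 1: down by d4 = 37/6 → (0, -37/6)
  seg 2: up by d7 = 1/9 → (0, -109/18)
  seg 3: up by d6 = 203/60 → (0, -481/180)
  seg 4: up by d1 = 13/4 → (0, 26/45)
  seg 5: left by d4 = 37/6 → (-37/6, 26/45)
  seg 6: up by d5 = -47/30 → (-37/6, -89/90)
  seg 7: down by d1 = 13/4 → (-37/6, -763/180)
  seg 8: down by d5 = -47/30 → (-37/6, -481/180)
  seg 9: up by d2 = 1 → (-37/6, -301/180)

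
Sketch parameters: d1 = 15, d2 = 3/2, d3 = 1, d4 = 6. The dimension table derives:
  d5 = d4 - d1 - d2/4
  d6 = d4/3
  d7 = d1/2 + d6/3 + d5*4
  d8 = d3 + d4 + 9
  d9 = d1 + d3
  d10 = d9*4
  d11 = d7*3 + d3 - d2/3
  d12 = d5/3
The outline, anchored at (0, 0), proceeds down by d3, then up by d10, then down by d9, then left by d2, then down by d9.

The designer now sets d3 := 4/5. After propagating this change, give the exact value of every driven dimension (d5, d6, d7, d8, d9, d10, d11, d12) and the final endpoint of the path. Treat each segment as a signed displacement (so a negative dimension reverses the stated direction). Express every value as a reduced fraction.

d5 = -75/8
d6 = 2
d7 = -88/3
d8 = 79/5
d9 = 79/5
d10 = 316/5
d11 = -877/10
d12 = -25/8
endpoint = (-3/2, 154/5)

Apply edit: d3 := 4/5
  d5 = d4 - d1 - d2/4 = -75/8
  d6 = d4/3 = 2
  d7 = d1/2 + d6/3 + d5*4 = -88/3
  d8 = d3 + d4 + 9 = 79/5
  d9 = d1 + d3 = 79/5
  d10 = d9*4 = 316/5
  d11 = d7*3 + d3 - d2/3 = -877/10
  d12 = d5/3 = -25/8
Walk from origin (0, 0):
  seg 1: down by d3 = 4/5 → (0, -4/5)
  seg 2: up by d10 = 316/5 → (0, 312/5)
  seg 3: down by d9 = 79/5 → (0, 233/5)
  seg 4: left by d2 = 3/2 → (-3/2, 233/5)
  seg 5: down by d9 = 79/5 → (-3/2, 154/5)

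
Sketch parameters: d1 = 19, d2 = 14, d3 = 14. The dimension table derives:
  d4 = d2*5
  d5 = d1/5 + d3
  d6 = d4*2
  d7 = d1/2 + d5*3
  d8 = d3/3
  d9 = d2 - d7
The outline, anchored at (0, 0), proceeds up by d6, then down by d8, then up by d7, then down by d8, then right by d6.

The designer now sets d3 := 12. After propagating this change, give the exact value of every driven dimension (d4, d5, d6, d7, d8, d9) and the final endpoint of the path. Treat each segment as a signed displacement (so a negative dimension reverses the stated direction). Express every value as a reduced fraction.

d4 = 70
d5 = 79/5
d6 = 140
d7 = 569/10
d8 = 4
d9 = -429/10
endpoint = (140, 1889/10)

Apply edit: d3 := 12
  d4 = d2*5 = 70
  d5 = d1/5 + d3 = 79/5
  d6 = d4*2 = 140
  d7 = d1/2 + d5*3 = 569/10
  d8 = d3/3 = 4
  d9 = d2 - d7 = -429/10
Walk from origin (0, 0):
  seg 1: up by d6 = 140 → (0, 140)
  seg 2: down by d8 = 4 → (0, 136)
  seg 3: up by d7 = 569/10 → (0, 1929/10)
  seg 4: down by d8 = 4 → (0, 1889/10)
  seg 5: right by d6 = 140 → (140, 1889/10)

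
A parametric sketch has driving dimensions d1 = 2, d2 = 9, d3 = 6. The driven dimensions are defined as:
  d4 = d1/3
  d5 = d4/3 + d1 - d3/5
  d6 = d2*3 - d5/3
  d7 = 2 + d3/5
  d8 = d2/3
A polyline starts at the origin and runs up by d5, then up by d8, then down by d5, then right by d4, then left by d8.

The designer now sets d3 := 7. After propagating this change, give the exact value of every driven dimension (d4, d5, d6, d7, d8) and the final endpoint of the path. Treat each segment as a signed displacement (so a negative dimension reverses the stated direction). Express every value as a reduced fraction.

d4 = 2/3
d5 = 37/45
d6 = 3608/135
d7 = 17/5
d8 = 3
endpoint = (-7/3, 3)

Apply edit: d3 := 7
  d4 = d1/3 = 2/3
  d5 = d4/3 + d1 - d3/5 = 37/45
  d6 = d2*3 - d5/3 = 3608/135
  d7 = 2 + d3/5 = 17/5
  d8 = d2/3 = 3
Walk from origin (0, 0):
  seg 1: up by d5 = 37/45 → (0, 37/45)
  seg 2: up by d8 = 3 → (0, 172/45)
  seg 3: down by d5 = 37/45 → (0, 3)
  seg 4: right by d4 = 2/3 → (2/3, 3)
  seg 5: left by d8 = 3 → (-7/3, 3)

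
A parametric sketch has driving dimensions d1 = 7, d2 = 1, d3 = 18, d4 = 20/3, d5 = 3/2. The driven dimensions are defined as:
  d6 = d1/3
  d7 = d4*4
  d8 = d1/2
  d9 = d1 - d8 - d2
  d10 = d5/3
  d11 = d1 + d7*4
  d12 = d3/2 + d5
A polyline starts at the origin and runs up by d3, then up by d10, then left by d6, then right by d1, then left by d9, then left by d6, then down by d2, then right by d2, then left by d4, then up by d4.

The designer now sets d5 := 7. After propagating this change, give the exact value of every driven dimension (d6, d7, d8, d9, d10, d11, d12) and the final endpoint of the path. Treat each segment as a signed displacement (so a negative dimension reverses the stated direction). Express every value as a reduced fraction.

Apply edit: d5 := 7
  d6 = d1/3 = 7/3
  d7 = d4*4 = 80/3
  d8 = d1/2 = 7/2
  d9 = d1 - d8 - d2 = 5/2
  d10 = d5/3 = 7/3
  d11 = d1 + d7*4 = 341/3
  d12 = d3/2 + d5 = 16
Walk from origin (0, 0):
  seg 1: up by d3 = 18 → (0, 18)
  seg 2: up by d10 = 7/3 → (0, 61/3)
  seg 3: left by d6 = 7/3 → (-7/3, 61/3)
  seg 4: right by d1 = 7 → (14/3, 61/3)
  seg 5: left by d9 = 5/2 → (13/6, 61/3)
  seg 6: left by d6 = 7/3 → (-1/6, 61/3)
  seg 7: down by d2 = 1 → (-1/6, 58/3)
  seg 8: right by d2 = 1 → (5/6, 58/3)
  seg 9: left by d4 = 20/3 → (-35/6, 58/3)
  seg 10: up by d4 = 20/3 → (-35/6, 26)

d6 = 7/3
d7 = 80/3
d8 = 7/2
d9 = 5/2
d10 = 7/3
d11 = 341/3
d12 = 16
endpoint = (-35/6, 26)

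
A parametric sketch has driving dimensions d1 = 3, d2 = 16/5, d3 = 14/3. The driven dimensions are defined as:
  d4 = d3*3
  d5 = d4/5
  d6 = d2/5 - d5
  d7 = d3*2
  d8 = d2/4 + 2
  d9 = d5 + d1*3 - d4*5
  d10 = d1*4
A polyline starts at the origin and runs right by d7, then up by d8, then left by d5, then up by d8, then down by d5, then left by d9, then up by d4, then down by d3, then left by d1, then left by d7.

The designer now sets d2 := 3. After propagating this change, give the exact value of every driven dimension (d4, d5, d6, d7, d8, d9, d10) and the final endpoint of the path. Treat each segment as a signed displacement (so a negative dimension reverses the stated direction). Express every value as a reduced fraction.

d4 = 14
d5 = 14/5
d6 = -11/5
d7 = 28/3
d8 = 11/4
d9 = -291/5
d10 = 12
endpoint = (262/5, 361/30)

Apply edit: d2 := 3
  d4 = d3*3 = 14
  d5 = d4/5 = 14/5
  d6 = d2/5 - d5 = -11/5
  d7 = d3*2 = 28/3
  d8 = d2/4 + 2 = 11/4
  d9 = d5 + d1*3 - d4*5 = -291/5
  d10 = d1*4 = 12
Walk from origin (0, 0):
  seg 1: right by d7 = 28/3 → (28/3, 0)
  seg 2: up by d8 = 11/4 → (28/3, 11/4)
  seg 3: left by d5 = 14/5 → (98/15, 11/4)
  seg 4: up by d8 = 11/4 → (98/15, 11/2)
  seg 5: down by d5 = 14/5 → (98/15, 27/10)
  seg 6: left by d9 = -291/5 → (971/15, 27/10)
  seg 7: up by d4 = 14 → (971/15, 167/10)
  seg 8: down by d3 = 14/3 → (971/15, 361/30)
  seg 9: left by d1 = 3 → (926/15, 361/30)
  seg 10: left by d7 = 28/3 → (262/5, 361/30)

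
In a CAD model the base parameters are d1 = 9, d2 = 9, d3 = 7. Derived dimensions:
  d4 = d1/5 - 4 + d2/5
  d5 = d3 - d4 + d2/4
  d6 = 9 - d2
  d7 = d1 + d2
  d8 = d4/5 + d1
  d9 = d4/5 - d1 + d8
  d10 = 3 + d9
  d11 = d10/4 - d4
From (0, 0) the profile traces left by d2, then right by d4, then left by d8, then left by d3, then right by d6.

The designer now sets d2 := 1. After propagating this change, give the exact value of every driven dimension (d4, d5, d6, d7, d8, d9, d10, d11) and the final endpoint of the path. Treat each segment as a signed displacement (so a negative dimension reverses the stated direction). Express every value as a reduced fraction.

d4 = -2
d5 = 37/4
d6 = 8
d7 = 10
d8 = 43/5
d9 = -4/5
d10 = 11/5
d11 = 51/20
endpoint = (-53/5, 0)

Apply edit: d2 := 1
  d4 = d1/5 - 4 + d2/5 = -2
  d5 = d3 - d4 + d2/4 = 37/4
  d6 = 9 - d2 = 8
  d7 = d1 + d2 = 10
  d8 = d4/5 + d1 = 43/5
  d9 = d4/5 - d1 + d8 = -4/5
  d10 = 3 + d9 = 11/5
  d11 = d10/4 - d4 = 51/20
Walk from origin (0, 0):
  seg 1: left by d2 = 1 → (-1, 0)
  seg 2: right by d4 = -2 → (-3, 0)
  seg 3: left by d8 = 43/5 → (-58/5, 0)
  seg 4: left by d3 = 7 → (-93/5, 0)
  seg 5: right by d6 = 8 → (-53/5, 0)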